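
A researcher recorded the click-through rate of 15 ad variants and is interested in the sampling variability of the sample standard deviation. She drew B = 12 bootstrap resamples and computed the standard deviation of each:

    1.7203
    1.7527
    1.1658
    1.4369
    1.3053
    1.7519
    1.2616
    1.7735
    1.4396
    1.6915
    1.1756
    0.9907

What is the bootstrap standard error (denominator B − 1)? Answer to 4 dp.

Bootstrap SE is the standard deviation of the 12 replicate standard deviations.
Mean of replicates: (1.7203 + 1.7527 + 1.1658 + 1.4369 + 1.3053 + 1.7519 + 1.2616 + 1.7735 + 1.4396 + 1.6915 + 1.1756 + 0.9907) / 12 = 17.46540 / 12 = 1.45545
Sum of squared deviations: (+0.26485)² + (+0.29725)² + (−0.28965)² + (−0.01855)² + (−0.15015)² + (+0.29645)² + (−0.19385)² + (+0.31805)² + (−0.01585)² + (+0.23605)² + (−0.27985)² + (−0.46475)² = 0.84218
Variance = 0.84218 / 11 = 0.07656
SE* = √0.07656

SE* = 0.2767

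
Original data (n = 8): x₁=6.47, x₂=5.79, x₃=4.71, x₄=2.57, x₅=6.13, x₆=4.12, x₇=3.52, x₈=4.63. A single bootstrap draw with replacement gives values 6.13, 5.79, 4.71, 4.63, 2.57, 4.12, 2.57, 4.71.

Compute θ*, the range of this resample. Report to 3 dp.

Range = 6.13 − 2.57 = 3.560

θ* = 3.560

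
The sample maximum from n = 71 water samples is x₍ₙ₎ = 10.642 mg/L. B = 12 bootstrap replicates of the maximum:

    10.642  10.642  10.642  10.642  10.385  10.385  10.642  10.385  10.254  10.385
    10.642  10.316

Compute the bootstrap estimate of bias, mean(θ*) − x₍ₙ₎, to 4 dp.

bias = −0.1452

mean(θ*) = (10.642 + 10.642 + 10.642 + 10.642 + 10.385 + 10.385 + 10.642 + 10.385 + 10.254 + 10.385 + 10.642 + 10.316) / 12 = 10.49683
bias = 10.49683 − 10.642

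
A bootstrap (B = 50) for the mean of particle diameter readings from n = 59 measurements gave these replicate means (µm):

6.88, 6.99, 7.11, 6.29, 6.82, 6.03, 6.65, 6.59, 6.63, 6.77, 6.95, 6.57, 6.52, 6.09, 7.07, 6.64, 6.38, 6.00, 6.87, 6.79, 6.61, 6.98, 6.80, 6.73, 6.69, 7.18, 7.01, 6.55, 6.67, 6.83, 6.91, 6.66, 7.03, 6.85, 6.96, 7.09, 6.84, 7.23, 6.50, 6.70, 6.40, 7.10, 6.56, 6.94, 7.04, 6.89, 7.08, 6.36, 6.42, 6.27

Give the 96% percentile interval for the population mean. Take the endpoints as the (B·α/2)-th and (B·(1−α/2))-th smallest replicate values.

(6.00, 7.18)

Sorted replicates: 6.00, 6.03, 6.09, 6.27, 6.29, 6.36, 6.38, 6.40, 6.42, 6.50, 6.52, 6.55, 6.56, 6.57, 6.59, 6.61, 6.63, 6.64, 6.65, 6.66, 6.67, 6.69, 6.70, 6.73, 6.77, 6.79, 6.80, 6.82, 6.83, 6.84, 6.85, 6.87, 6.88, 6.89, 6.91, 6.94, 6.95, 6.96, 6.98, 6.99, 7.01, 7.03, 7.04, 7.07, 7.08, 7.09, 7.10, 7.11, 7.18, 7.23
α = 0.04; lower rank = 50 × 0.020 = 1; upper rank = 50 × 0.980 = 49.
The 1st smallest replicate is 6.00; the 49th is 7.18.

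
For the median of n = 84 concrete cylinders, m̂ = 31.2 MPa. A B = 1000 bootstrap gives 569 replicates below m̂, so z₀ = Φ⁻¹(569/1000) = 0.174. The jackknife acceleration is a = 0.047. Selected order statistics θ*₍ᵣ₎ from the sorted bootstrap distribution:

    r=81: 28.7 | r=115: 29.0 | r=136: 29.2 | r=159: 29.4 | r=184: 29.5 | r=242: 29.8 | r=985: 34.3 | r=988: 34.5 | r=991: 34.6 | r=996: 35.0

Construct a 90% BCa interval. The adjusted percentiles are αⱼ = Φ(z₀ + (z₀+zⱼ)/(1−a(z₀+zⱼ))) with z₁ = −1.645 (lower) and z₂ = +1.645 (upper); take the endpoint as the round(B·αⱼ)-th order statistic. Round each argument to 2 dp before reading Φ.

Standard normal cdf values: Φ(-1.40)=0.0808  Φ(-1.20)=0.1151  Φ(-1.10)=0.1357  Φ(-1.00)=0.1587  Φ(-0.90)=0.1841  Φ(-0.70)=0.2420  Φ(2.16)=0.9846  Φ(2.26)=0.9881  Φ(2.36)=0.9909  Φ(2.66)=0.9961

Lower: z₀ + z₁ = 0.174 + (-1.645) = -1.471; 1 − a(z₀+z₁) = 1 − (0.047)(-1.471) = 1.0691; argument = 0.174 + (-1.471)/1.0691 = -1.2019 → -1.20.
α₁ = Φ(-1.20) = 0.1151; rank = round(1000 × 0.1151) = 115; θ*₍115₎ = 29.0.
Upper: z₀ + z₂ = 1.819; 1 − a(z₀+z₂) = 0.9145; argument = 2.1630 → 2.16; α₂ = 0.9846; rank = 985; θ*₍985₎ = 34.3.

(29.0, 34.3)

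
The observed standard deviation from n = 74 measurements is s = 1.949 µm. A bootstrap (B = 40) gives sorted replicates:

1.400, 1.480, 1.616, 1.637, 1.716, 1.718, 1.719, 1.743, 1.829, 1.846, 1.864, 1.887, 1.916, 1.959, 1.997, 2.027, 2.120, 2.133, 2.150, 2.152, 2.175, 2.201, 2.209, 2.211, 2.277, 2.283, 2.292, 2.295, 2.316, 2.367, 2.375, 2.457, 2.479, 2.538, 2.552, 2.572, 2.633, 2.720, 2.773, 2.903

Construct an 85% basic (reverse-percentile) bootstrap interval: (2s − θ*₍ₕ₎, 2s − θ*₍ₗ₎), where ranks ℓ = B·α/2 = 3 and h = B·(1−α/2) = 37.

(1.265, 2.282)

Percentile endpoints at ranks 3 and 37: θ*₍3₎ = 1.616, θ*₍37₎ = 2.633.
Basic interval reflects these around s:
  lower = 2 × 1.949 − 2.633 = 1.265
  upper = 2 × 1.949 − 1.616 = 2.282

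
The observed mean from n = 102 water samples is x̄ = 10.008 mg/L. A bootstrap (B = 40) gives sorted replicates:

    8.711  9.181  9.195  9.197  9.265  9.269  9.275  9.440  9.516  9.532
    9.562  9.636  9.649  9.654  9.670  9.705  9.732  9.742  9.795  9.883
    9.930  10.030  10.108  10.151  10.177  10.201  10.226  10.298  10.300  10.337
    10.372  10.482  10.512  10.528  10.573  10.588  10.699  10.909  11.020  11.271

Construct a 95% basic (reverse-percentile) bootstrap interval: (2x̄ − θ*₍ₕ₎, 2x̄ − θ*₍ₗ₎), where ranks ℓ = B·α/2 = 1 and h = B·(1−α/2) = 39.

(8.996, 11.305)

Percentile endpoints at ranks 1 and 39: θ*₍1₎ = 8.711, θ*₍39₎ = 11.020.
Basic interval reflects these around x̄:
  lower = 2 × 10.008 − 11.020 = 8.996
  upper = 2 × 10.008 − 8.711 = 11.305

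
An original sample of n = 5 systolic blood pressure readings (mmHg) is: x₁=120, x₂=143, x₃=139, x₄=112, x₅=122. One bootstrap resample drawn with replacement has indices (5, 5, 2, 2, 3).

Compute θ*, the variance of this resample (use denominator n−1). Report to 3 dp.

Resample values: 122, 122, 143, 143, 139.
Mean = 133.8000; sum of squared deviations = 474.8000
s² = 474.8000 / 4 = 118.7000

θ* = 118.700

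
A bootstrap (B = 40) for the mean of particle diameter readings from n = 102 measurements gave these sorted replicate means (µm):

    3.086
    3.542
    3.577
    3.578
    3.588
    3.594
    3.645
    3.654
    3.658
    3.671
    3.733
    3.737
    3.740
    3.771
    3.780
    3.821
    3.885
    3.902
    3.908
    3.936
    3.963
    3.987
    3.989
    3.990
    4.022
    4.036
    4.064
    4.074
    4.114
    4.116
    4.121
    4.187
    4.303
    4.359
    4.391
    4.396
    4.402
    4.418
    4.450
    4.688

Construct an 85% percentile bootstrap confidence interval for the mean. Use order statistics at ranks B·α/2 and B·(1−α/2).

α = 0.15; lower rank = 40 × 0.075 = 3; upper rank = 40 × 0.925 = 37.
The 3rd smallest replicate is 3.577; the 37th is 4.402.

(3.577, 4.402)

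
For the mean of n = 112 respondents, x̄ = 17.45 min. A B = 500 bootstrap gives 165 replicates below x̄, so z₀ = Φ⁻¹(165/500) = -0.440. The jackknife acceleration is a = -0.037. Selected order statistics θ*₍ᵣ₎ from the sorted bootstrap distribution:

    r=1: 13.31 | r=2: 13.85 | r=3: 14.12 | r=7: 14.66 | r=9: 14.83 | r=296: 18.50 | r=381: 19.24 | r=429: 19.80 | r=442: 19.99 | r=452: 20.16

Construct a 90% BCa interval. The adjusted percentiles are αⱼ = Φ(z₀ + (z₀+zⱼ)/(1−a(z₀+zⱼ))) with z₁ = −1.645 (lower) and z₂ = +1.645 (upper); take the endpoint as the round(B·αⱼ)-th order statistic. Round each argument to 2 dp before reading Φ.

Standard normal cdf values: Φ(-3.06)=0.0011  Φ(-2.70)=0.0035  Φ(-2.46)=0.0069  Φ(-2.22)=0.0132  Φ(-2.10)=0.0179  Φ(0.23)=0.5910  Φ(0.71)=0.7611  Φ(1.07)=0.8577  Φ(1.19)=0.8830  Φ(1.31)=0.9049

(13.85, 19.24)

Lower: z₀ + z₁ = -0.440 + (-1.645) = -2.085; 1 − a(z₀+z₁) = 1 − (-0.037)(-2.085) = 0.9229; argument = -0.440 + (-2.085)/0.9229 = -2.6993 → -2.70.
α₁ = Φ(-2.70) = 0.0035; rank = round(500 × 0.0035) = 2; θ*₍2₎ = 13.85.
Upper: z₀ + z₂ = 1.205; 1 − a(z₀+z₂) = 1.0446; argument = 0.7136 → 0.71; α₂ = 0.7611; rank = 381; θ*₍381₎ = 19.24.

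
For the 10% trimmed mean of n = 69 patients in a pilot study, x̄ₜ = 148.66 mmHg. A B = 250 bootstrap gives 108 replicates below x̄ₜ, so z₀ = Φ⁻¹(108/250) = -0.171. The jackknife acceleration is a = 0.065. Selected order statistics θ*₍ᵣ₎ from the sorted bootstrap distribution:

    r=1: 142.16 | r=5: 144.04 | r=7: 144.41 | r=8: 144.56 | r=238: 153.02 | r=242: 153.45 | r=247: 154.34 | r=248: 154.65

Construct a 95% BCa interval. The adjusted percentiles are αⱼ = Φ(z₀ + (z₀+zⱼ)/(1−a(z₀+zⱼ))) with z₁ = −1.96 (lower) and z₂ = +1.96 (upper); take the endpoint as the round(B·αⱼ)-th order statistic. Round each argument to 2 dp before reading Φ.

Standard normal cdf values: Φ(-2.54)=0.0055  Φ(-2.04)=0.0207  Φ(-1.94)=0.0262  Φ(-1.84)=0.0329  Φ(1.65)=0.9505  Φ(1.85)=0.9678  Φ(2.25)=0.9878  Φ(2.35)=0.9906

Lower: z₀ + z₁ = -0.171 + (-1.960) = -2.131; 1 − a(z₀+z₁) = 1 − (0.065)(-2.131) = 1.1385; argument = -0.171 + (-2.131)/1.1385 = -2.0427 → -2.04.
α₁ = Φ(-2.04) = 0.0207; rank = round(250 × 0.0207) = 5; θ*₍5₎ = 144.04.
Upper: z₀ + z₂ = 1.789; 1 − a(z₀+z₂) = 0.8837; argument = 1.8534 → 1.85; α₂ = 0.9678; rank = 242; θ*₍242₎ = 153.45.

(144.04, 153.45)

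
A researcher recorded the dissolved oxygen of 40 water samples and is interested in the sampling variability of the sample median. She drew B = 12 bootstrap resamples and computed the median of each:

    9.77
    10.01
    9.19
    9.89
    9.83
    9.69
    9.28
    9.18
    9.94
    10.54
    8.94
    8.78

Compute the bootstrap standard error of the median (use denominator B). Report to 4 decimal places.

SE* = 0.4911

Bootstrap SE is the standard deviation of the 12 replicate medians.
Mean of replicates: (9.77 + 10.01 + 9.19 + 9.89 + 9.83 + 9.69 + 9.28 + 9.18 + 9.94 + 10.54 + 8.94 + 8.78) / 12 = 115.04000 / 12 = 9.58667
Sum of squared deviations: (+0.18333)² + (+0.42333)² + (−0.39667)² + (+0.30333)² + (+0.24333)² + (+0.10333)² + (−0.30667)² + (−0.40667)² + (+0.35333)² + (+0.95333)² + (−0.64667)² + (−0.80667)² = 2.89407
Variance = 2.89407 / 12 = 0.24117
SE* = √0.24117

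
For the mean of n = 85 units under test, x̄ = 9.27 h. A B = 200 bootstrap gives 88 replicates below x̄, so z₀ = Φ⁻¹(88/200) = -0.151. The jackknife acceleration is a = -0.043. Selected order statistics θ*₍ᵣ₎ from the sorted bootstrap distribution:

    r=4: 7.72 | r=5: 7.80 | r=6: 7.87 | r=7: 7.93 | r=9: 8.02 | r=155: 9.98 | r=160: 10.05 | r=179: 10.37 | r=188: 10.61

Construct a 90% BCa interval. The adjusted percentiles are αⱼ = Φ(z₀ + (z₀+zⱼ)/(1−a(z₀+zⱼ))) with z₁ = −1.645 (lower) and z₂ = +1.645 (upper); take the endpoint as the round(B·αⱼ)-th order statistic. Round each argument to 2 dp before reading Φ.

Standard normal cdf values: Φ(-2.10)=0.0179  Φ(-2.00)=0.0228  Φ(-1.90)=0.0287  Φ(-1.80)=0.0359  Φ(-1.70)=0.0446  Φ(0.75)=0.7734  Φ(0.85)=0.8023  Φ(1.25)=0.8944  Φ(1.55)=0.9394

Lower: z₀ + z₁ = -0.151 + (-1.645) = -1.796; 1 − a(z₀+z₁) = 1 − (-0.043)(-1.796) = 0.9228; argument = -0.151 + (-1.796)/0.9228 = -2.0973 → -2.10.
α₁ = Φ(-2.10) = 0.0179; rank = round(200 × 0.0179) = 4; θ*₍4₎ = 7.72.
Upper: z₀ + z₂ = 1.494; 1 − a(z₀+z₂) = 1.0642; argument = 1.2528 → 1.25; α₂ = 0.8944; rank = 179; θ*₍179₎ = 10.37.

(7.72, 10.37)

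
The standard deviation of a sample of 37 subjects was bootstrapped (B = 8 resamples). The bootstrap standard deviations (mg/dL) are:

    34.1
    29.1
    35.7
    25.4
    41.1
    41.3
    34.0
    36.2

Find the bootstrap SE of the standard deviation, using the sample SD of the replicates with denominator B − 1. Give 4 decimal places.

Bootstrap SE is the standard deviation of the 8 replicate standard deviations.
Mean of replicates: (34.1 + 29.1 + 35.7 + 25.4 + 41.1 + 41.3 + 34.0 + 36.2) / 8 = 276.90000 / 8 = 34.61250
Sum of squared deviations: (−0.51250)² + (−5.51250)² + (+1.08750)² + (−9.21250)² + (+6.48750)² + (+6.68750)² + (−0.61250)² + (+1.58750)² = 206.40875
Variance = 206.40875 / 7 = 29.48696
SE* = √29.48696

SE* = 5.4302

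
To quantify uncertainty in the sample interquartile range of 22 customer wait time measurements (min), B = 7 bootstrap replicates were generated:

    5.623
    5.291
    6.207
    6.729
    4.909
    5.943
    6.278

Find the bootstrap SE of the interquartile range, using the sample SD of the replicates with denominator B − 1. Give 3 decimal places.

SE* = 0.625

Bootstrap SE is the standard deviation of the 7 replicate interquartile ranges.
Mean of replicates: (5.623 + 5.291 + 6.207 + 6.729 + 4.909 + 5.943 + 6.278) / 7 = 40.9800 / 7 = 5.8543
Sum of squared deviations: (−0.2313)² + (−0.5633)² + (+0.3527)² + (+0.8747)² + (−0.9453)² + (+0.0887)² + (+0.4237)² = 2.3413
Variance = 2.3413 / 6 = 0.3902
SE* = √0.3902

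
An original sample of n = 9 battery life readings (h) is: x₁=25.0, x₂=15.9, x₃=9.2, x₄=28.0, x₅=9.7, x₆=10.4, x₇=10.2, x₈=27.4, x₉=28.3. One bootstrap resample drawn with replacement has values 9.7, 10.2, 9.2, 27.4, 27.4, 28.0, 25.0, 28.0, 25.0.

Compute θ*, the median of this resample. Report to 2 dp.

Sorted: 9.2, 9.7, 10.2, 25.0, 25.0, 27.4, 27.4, 28.0, 28.0
Median = middle value = 25.00

θ* = 25.00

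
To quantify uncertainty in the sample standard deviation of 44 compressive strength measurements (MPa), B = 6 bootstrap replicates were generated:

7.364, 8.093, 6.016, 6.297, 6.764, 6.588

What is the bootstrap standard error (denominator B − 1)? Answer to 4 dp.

SE* = 0.7598

Bootstrap SE is the standard deviation of the 6 replicate standard deviations.
Mean of replicates: (7.364 + 8.093 + 6.016 + 6.297 + 6.764 + 6.588) / 6 = 41.12200 / 6 = 6.85367
Sum of squared deviations: (+0.51033)² + (+1.23933)² + (−0.83767)² + (−0.55667)² + (−0.08967)² + (−0.26567)² = 2.88657
Variance = 2.88657 / 5 = 0.57731
SE* = √0.57731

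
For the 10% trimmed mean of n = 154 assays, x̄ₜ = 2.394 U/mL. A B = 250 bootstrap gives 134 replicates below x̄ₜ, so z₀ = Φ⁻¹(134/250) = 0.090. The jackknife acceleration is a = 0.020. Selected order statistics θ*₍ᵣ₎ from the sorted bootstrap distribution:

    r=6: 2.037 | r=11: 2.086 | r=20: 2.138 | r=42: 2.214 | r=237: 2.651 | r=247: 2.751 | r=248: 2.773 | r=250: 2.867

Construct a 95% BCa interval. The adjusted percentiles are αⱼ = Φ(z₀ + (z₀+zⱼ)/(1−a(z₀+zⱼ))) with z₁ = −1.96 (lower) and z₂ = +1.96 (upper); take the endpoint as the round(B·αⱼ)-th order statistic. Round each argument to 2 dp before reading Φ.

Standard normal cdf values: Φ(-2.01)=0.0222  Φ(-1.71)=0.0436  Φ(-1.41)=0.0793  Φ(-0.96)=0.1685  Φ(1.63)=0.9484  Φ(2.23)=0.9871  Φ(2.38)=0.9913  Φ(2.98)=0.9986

Lower: z₀ + z₁ = 0.090 + (-1.960) = -1.870; 1 − a(z₀+z₁) = 1 − (0.020)(-1.870) = 1.0374; argument = 0.090 + (-1.870)/1.0374 = -1.7126 → -1.71.
α₁ = Φ(-1.71) = 0.0436; rank = round(250 × 0.0436) = 11; θ*₍11₎ = 2.086.
Upper: z₀ + z₂ = 2.050; 1 − a(z₀+z₂) = 0.9590; argument = 2.2276 → 2.23; α₂ = 0.9871; rank = 247; θ*₍247₎ = 2.751.

(2.086, 2.751)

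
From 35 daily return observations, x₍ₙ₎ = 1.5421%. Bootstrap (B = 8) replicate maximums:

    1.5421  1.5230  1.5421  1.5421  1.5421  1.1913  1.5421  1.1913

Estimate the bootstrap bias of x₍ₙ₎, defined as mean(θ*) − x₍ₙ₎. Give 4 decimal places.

mean(θ*) = (1.5421 + 1.5230 + 1.5421 + 1.5421 + 1.5421 + 1.1913 + 1.5421 + 1.1913) / 8 = 1.45201
bias = 1.45201 − 1.5421

bias = −0.0901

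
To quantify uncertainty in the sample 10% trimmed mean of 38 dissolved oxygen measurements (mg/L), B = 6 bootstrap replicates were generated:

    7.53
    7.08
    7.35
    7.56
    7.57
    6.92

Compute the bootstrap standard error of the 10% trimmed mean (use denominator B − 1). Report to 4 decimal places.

SE* = 0.2762

Bootstrap SE is the standard deviation of the 6 replicate 10% trimmed means.
Mean of replicates: (7.53 + 7.08 + 7.35 + 7.56 + 7.57 + 6.92) / 6 = 44.01000 / 6 = 7.33500
Sum of squared deviations: (+0.19500)² + (−0.25500)² + (+0.01500)² + (+0.22500)² + (+0.23500)² + (−0.41500)² = 0.38135
Variance = 0.38135 / 5 = 0.07627
SE* = √0.07627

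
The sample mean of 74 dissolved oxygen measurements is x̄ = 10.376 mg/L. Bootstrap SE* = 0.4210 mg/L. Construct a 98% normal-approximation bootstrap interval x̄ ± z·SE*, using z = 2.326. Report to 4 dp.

Margin = 2.326 × 0.4210 = 0.97925
Interval: 10.376 ± 0.97925

(9.3968, 11.3552)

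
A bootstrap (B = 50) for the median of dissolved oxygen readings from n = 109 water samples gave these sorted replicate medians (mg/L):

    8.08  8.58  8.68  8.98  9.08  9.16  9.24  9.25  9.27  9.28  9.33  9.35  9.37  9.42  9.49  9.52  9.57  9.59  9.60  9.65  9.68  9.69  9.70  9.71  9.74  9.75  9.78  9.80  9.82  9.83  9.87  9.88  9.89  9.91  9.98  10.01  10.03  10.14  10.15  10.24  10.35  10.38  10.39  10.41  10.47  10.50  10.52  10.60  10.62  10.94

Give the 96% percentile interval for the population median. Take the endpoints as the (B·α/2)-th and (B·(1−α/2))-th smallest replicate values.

(8.08, 10.62)

α = 0.04; lower rank = 50 × 0.020 = 1; upper rank = 50 × 0.980 = 49.
The 1st smallest replicate is 8.08; the 49th is 10.62.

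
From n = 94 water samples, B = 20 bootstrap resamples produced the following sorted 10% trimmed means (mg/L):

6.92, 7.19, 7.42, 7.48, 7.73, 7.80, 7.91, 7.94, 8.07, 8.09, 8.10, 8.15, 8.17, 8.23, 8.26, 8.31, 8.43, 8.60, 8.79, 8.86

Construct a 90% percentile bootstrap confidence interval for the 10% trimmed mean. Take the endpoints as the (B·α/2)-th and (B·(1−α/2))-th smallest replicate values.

α = 0.10; lower rank = 20 × 0.050 = 1; upper rank = 20 × 0.950 = 19.
The 1st smallest replicate is 6.92; the 19th is 8.79.

(6.92, 8.79)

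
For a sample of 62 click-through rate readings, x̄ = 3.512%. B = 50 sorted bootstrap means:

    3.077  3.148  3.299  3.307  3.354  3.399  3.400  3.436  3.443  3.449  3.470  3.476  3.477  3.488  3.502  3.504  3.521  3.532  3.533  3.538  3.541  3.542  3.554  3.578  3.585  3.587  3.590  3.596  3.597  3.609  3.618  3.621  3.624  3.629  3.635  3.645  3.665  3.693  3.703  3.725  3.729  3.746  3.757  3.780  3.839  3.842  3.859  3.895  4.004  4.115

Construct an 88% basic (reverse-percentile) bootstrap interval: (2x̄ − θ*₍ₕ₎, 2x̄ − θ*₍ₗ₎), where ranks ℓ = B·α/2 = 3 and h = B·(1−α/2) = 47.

(3.165, 3.725)

Percentile endpoints at ranks 3 and 47: θ*₍3₎ = 3.299, θ*₍47₎ = 3.859.
Basic interval reflects these around x̄:
  lower = 2 × 3.512 − 3.859 = 3.165
  upper = 2 × 3.512 − 3.299 = 3.725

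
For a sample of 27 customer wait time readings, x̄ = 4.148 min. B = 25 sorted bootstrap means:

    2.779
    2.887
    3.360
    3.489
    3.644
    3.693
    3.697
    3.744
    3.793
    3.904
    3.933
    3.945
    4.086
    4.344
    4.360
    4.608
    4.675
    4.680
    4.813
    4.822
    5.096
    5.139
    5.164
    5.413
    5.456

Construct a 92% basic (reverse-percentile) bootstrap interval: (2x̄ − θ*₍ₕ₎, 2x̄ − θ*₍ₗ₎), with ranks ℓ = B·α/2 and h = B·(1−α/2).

(2.883, 5.517)

Percentile endpoints at ranks 1 and 24: θ*₍1₎ = 2.779, θ*₍24₎ = 5.413.
Basic interval reflects these around x̄:
  lower = 2 × 4.148 − 5.413 = 2.883
  upper = 2 × 4.148 − 2.779 = 5.517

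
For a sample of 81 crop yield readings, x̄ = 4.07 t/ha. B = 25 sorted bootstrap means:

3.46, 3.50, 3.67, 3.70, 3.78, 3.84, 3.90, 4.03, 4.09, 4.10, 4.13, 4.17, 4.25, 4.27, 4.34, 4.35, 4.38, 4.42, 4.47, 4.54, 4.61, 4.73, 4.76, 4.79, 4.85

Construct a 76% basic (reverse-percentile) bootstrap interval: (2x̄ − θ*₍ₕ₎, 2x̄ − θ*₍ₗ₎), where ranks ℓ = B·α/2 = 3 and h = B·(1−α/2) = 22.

Percentile endpoints at ranks 3 and 22: θ*₍3₎ = 3.67, θ*₍22₎ = 4.73.
Basic interval reflects these around x̄:
  lower = 2 × 4.07 − 4.73 = 3.41
  upper = 2 × 4.07 − 3.67 = 4.47

(3.41, 4.47)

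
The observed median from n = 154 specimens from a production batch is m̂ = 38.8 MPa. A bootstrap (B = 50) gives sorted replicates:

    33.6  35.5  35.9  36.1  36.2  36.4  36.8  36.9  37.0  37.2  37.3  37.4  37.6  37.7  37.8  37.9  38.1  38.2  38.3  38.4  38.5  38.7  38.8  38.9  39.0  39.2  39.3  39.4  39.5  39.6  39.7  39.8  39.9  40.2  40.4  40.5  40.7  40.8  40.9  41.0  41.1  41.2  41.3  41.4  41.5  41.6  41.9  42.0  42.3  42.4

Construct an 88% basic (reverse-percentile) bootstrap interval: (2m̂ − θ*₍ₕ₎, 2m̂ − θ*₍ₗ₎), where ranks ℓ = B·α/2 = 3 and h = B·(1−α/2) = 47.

(35.7, 41.7)

Percentile endpoints at ranks 3 and 47: θ*₍3₎ = 35.9, θ*₍47₎ = 41.9.
Basic interval reflects these around m̂:
  lower = 2 × 38.8 − 41.9 = 35.7
  upper = 2 × 38.8 − 35.9 = 41.7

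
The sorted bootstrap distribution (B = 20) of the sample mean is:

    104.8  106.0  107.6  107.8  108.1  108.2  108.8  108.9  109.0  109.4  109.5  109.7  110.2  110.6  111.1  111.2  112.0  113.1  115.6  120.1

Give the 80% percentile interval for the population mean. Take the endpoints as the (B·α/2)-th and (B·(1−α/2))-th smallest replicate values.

α = 0.20; lower rank = 20 × 0.100 = 2; upper rank = 20 × 0.900 = 18.
The 2nd smallest replicate is 106.0; the 18th is 113.1.

(106.0, 113.1)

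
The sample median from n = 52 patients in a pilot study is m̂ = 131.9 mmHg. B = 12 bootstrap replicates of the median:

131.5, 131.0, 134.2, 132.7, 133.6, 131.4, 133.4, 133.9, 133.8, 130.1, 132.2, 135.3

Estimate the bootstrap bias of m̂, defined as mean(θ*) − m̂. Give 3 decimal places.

bias = +0.858

mean(θ*) = (131.5 + 131.0 + 134.2 + 132.7 + 133.6 + 131.4 + 133.4 + 133.9 + 133.8 + 130.1 + 132.2 + 135.3) / 12 = 132.7583
bias = 132.7583 − 131.9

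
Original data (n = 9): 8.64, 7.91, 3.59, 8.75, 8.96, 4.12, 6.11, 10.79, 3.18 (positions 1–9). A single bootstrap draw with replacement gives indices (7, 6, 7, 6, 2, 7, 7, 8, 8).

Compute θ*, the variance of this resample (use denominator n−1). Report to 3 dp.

Resample values: 6.11, 4.12, 6.11, 4.12, 7.91, 6.11, 6.11, 10.79, 10.79.
Mean = 6.9078; sum of squared deviations = 49.2370
s² = 49.2370 / 8 = 6.1546

θ* = 6.155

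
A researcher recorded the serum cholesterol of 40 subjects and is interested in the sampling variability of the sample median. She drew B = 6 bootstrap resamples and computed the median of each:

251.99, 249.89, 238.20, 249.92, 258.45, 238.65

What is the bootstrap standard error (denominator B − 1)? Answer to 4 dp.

Bootstrap SE is the standard deviation of the 6 replicate medians.
Mean of replicates: (251.99 + 249.89 + 238.20 + 249.92 + 258.45 + 238.65) / 6 = 1487.10000 / 6 = 247.85000
Sum of squared deviations: (+4.14000)² + (+2.04000)² + (−9.65000)² + (+2.07000)² + (+10.60000)² + (−9.20000)² = 315.70860
Variance = 315.70860 / 5 = 63.14172
SE* = √63.14172

SE* = 7.9462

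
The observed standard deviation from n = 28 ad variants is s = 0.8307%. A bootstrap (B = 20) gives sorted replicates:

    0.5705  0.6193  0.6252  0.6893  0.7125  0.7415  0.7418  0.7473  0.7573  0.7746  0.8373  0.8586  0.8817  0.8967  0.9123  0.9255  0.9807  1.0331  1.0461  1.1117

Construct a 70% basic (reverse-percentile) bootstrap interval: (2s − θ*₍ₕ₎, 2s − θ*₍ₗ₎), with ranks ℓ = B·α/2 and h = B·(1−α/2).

Percentile endpoints at ranks 3 and 17: θ*₍3₎ = 0.6252, θ*₍17₎ = 0.9807.
Basic interval reflects these around s:
  lower = 2 × 0.8307 − 0.9807 = 0.6807
  upper = 2 × 0.8307 − 0.6252 = 1.0362

(0.6807, 1.0362)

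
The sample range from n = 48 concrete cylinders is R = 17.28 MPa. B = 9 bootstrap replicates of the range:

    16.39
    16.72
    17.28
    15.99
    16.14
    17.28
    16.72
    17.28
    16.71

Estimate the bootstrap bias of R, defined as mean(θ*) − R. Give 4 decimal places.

mean(θ*) = (16.39 + 16.72 + 17.28 + 15.99 + 16.14 + 17.28 + 16.72 + 17.28 + 16.71) / 9 = 16.72333
bias = 16.72333 − 17.28

bias = −0.5567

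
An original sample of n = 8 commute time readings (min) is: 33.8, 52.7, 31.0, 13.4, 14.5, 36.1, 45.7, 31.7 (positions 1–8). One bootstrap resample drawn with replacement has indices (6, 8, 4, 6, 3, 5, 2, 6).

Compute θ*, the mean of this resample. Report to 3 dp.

Resample values: 36.1, 31.7, 13.4, 36.1, 31.0, 14.5, 52.7, 36.1.
Mean = (36.1 + 31.7 + 13.4 + 36.1 + 31.0 + 14.5 + 52.7 + 36.1) / 8 = 251.60 / 8 = 31.450

θ* = 31.450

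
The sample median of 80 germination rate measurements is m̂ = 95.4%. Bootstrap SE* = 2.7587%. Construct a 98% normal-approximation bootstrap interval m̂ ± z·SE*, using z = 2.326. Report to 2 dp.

Margin = 2.326 × 2.7587 = 6.417
Interval: 95.4 ± 6.417

(88.98, 101.82)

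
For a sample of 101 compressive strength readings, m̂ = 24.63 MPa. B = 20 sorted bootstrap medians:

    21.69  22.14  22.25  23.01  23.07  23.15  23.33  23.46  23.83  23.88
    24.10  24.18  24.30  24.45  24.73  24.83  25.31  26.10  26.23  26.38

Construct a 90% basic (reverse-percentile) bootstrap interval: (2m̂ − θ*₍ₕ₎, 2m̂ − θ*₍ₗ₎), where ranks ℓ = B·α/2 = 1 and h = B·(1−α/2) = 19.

(23.03, 27.57)

Percentile endpoints at ranks 1 and 19: θ*₍1₎ = 21.69, θ*₍19₎ = 26.23.
Basic interval reflects these around m̂:
  lower = 2 × 24.63 − 26.23 = 23.03
  upper = 2 × 24.63 − 21.69 = 27.57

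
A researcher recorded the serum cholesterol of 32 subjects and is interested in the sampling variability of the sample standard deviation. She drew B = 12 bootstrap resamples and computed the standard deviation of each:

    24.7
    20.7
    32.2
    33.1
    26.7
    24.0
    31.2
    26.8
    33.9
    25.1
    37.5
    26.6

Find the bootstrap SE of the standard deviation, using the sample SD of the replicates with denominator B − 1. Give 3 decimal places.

Bootstrap SE is the standard deviation of the 12 replicate standard deviations.
Mean of replicates: (24.7 + 20.7 + 32.2 + 33.1 + 26.7 + 24.0 + 31.2 + 26.8 + 33.9 + 25.1 + 37.5 + 26.6) / 12 = 342.5000 / 12 = 28.5417
Sum of squared deviations: (−3.8417)² + (−7.8417)² + (+3.6583)² + (+4.5583)² + (−1.8417)² + (−4.5417)² + (+2.6583)² + (−1.7417)² + (+5.3583)² + (−3.4417)² + (+8.9583)² + (−1.9417)² = 269.1092
Variance = 269.1092 / 11 = 24.4645
SE* = √24.4645

SE* = 4.946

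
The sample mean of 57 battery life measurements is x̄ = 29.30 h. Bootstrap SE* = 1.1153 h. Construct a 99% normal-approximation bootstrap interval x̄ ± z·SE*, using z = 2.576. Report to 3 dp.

(26.427, 32.173)

Margin = 2.576 × 1.1153 = 2.8730
Interval: 29.30 ± 2.8730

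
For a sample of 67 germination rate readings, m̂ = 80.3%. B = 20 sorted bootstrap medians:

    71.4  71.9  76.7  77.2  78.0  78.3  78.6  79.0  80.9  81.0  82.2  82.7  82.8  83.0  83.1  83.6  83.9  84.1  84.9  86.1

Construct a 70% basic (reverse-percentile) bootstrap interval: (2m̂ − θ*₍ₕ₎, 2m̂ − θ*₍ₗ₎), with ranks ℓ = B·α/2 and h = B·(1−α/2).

Percentile endpoints at ranks 3 and 17: θ*₍3₎ = 76.7, θ*₍17₎ = 83.9.
Basic interval reflects these around m̂:
  lower = 2 × 80.3 − 83.9 = 76.7
  upper = 2 × 80.3 − 76.7 = 83.9

(76.7, 83.9)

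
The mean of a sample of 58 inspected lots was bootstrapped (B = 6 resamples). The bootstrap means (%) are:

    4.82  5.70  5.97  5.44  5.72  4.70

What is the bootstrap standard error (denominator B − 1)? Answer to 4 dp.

SE* = 0.5186

Bootstrap SE is the standard deviation of the 6 replicate means.
Mean of replicates: (4.82 + 5.70 + 5.97 + 5.44 + 5.72 + 4.70) / 6 = 32.35000 / 6 = 5.39167
Sum of squared deviations: (−0.57167)² + (+0.30833)² + (+0.57833)² + (+0.04833)² + (+0.32833)² + (−0.69167)² = 1.34488
Variance = 1.34488 / 5 = 0.26898
SE* = √0.26898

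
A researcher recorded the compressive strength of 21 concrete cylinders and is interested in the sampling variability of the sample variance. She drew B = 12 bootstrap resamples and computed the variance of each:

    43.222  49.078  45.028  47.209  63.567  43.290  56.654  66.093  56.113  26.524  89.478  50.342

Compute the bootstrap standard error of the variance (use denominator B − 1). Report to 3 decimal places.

SE* = 15.513

Bootstrap SE is the standard deviation of the 12 replicate variances.
Mean of replicates: (43.222 + 49.078 + 45.028 + 47.209 + 63.567 + 43.290 + 56.654 + 66.093 + 56.113 + 26.524 + 89.478 + 50.342) / 12 = 636.5980 / 12 = 53.0498
Sum of squared deviations: (−9.8278)² + (−3.9718)² + (−8.0218)² + (−5.8408)² + (+10.5172)² + (−9.7598)² + (+3.6042)² + (+13.0432)² + (+3.0632)² + (−26.5258)² + (+36.4282)² + (−2.7078)² = 2647.1528
Variance = 2647.1528 / 11 = 240.6503
SE* = √240.6503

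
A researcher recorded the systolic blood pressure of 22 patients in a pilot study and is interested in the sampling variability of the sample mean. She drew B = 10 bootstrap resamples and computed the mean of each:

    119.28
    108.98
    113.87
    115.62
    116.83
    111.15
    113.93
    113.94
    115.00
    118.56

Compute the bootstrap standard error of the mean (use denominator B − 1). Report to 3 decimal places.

SE* = 3.136

Bootstrap SE is the standard deviation of the 10 replicate means.
Mean of replicates: (119.28 + 108.98 + 113.87 + 115.62 + 116.83 + 111.15 + 113.93 + 113.94 + 115.00 + 118.56) / 10 = 1147.1600 / 10 = 114.7160
Sum of squared deviations: (+4.5640)² + (−5.7360)² + (−0.8460)² + (+0.9040)² + (+2.1140)² + (−3.5660)² + (−0.7860)² + (−0.7760)² + (+0.2840)² + (+3.8440)² = 88.5270
Variance = 88.5270 / 9 = 9.8363
SE* = √9.8363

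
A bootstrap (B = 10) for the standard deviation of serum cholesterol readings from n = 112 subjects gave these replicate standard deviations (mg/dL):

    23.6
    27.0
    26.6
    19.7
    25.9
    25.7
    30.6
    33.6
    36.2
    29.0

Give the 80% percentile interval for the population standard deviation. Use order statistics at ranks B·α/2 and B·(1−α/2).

(19.7, 33.6)

Sorted replicates: 19.7, 23.6, 25.7, 25.9, 26.6, 27.0, 29.0, 30.6, 33.6, 36.2
α = 0.20; lower rank = 10 × 0.100 = 1; upper rank = 10 × 0.900 = 9.
The 1st smallest replicate is 19.7; the 9th is 33.6.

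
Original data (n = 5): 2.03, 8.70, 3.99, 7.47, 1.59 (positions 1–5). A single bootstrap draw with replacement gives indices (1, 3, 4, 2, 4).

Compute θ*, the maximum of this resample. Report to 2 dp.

θ* = 8.70

Resample values: 2.03, 3.99, 7.47, 8.70, 7.47.
Maximum = 8.70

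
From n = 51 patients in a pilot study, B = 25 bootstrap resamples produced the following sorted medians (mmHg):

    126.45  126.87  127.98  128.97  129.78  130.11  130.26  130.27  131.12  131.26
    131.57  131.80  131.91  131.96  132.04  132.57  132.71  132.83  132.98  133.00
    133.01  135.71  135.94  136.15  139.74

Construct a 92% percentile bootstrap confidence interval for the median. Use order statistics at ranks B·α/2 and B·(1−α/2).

α = 0.08; lower rank = 25 × 0.040 = 1; upper rank = 25 × 0.960 = 24.
The 1st smallest replicate is 126.45; the 24th is 136.15.

(126.45, 136.15)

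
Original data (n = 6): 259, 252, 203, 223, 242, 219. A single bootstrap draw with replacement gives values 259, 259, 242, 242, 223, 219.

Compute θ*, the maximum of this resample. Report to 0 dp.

θ* = 259

Maximum = 259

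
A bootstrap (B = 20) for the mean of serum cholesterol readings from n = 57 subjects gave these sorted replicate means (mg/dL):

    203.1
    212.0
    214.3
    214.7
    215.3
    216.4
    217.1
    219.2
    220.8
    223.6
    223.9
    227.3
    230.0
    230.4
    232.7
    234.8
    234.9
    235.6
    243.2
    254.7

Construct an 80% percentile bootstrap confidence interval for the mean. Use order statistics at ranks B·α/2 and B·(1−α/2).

α = 0.20; lower rank = 20 × 0.100 = 2; upper rank = 20 × 0.900 = 18.
The 2nd smallest replicate is 212.0; the 18th is 235.6.

(212.0, 235.6)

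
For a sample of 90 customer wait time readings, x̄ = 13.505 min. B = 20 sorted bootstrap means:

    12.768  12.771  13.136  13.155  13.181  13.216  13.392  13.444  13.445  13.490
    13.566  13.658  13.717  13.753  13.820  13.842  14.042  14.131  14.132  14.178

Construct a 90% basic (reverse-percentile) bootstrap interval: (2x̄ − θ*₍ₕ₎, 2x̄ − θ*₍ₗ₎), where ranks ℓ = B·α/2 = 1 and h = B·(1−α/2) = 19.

Percentile endpoints at ranks 1 and 19: θ*₍1₎ = 12.768, θ*₍19₎ = 14.132.
Basic interval reflects these around x̄:
  lower = 2 × 13.505 − 14.132 = 12.878
  upper = 2 × 13.505 − 12.768 = 14.242

(12.878, 14.242)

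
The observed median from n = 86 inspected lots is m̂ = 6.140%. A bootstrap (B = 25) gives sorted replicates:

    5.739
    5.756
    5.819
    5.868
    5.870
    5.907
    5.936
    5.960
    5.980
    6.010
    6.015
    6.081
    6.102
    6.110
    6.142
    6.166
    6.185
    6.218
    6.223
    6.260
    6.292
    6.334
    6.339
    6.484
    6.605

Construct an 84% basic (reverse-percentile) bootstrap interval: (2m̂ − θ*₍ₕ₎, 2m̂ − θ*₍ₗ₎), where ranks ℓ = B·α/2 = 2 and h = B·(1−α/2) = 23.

(5.941, 6.524)

Percentile endpoints at ranks 2 and 23: θ*₍2₎ = 5.756, θ*₍23₎ = 6.339.
Basic interval reflects these around m̂:
  lower = 2 × 6.140 − 6.339 = 5.941
  upper = 2 × 6.140 − 5.756 = 6.524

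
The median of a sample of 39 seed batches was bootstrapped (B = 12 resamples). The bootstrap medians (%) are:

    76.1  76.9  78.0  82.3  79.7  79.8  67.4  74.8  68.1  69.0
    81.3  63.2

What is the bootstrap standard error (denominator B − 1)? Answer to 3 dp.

Bootstrap SE is the standard deviation of the 12 replicate medians.
Mean of replicates: (76.1 + 76.9 + 78.0 + 82.3 + 79.7 + 79.8 + 67.4 + 74.8 + 68.1 + 69.0 + 81.3 + 63.2) / 12 = 896.6000 / 12 = 74.7167
Sum of squared deviations: (+1.3833)² + (+2.1833)² + (+3.2833)² + (+7.5833)² + (+4.9833)² + (+5.0833)² + (−7.3167)² + (+0.0833)² + (−6.6167)² + (−5.7167)² + (+6.5833)² + (−11.5167)² = 431.6167
Variance = 431.6167 / 11 = 39.2379
SE* = √39.2379

SE* = 6.264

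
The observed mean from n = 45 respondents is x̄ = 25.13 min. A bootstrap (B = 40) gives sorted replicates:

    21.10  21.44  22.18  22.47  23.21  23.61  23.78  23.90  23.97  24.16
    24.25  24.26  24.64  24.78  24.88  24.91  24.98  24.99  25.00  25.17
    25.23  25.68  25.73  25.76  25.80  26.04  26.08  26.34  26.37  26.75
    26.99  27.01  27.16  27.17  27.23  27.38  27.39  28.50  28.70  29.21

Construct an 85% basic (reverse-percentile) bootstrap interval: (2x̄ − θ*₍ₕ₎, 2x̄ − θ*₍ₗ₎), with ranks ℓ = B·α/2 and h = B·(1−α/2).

(22.87, 28.08)

Percentile endpoints at ranks 3 and 37: θ*₍3₎ = 22.18, θ*₍37₎ = 27.39.
Basic interval reflects these around x̄:
  lower = 2 × 25.13 − 27.39 = 22.87
  upper = 2 × 25.13 − 22.18 = 28.08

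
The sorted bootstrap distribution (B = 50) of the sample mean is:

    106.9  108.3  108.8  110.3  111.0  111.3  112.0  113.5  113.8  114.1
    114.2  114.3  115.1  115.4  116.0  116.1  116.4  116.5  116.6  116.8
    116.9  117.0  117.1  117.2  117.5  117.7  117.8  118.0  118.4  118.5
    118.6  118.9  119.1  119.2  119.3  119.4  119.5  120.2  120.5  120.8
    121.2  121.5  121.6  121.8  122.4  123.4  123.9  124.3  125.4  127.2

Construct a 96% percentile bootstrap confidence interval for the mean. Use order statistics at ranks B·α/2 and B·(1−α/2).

α = 0.04; lower rank = 50 × 0.020 = 1; upper rank = 50 × 0.980 = 49.
The 1st smallest replicate is 106.9; the 49th is 125.4.

(106.9, 125.4)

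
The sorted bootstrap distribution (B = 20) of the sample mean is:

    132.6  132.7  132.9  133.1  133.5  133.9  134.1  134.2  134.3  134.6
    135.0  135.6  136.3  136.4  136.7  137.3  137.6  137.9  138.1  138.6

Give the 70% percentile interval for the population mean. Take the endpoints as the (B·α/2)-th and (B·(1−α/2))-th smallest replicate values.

α = 0.30; lower rank = 20 × 0.150 = 3; upper rank = 20 × 0.850 = 17.
The 3rd smallest replicate is 132.9; the 17th is 137.6.

(132.9, 137.6)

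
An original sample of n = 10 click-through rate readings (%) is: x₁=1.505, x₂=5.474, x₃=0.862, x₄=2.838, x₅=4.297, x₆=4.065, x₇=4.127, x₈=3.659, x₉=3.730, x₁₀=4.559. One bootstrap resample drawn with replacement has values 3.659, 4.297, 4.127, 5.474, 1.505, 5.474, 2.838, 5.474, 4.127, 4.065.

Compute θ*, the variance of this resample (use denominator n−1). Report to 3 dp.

Mean = 4.1040; sum of squared deviations = 14.2261
s² = 14.2261 / 9 = 1.5807

θ* = 1.581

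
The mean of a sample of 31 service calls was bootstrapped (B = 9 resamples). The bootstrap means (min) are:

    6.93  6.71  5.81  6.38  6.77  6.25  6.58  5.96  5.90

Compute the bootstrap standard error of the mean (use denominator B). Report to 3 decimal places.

SE* = 0.387

Bootstrap SE is the standard deviation of the 9 replicate means.
Mean of replicates: (6.93 + 6.71 + 5.81 + 6.38 + 6.77 + 6.25 + 6.58 + 5.96 + 5.90) / 9 = 57.2900 / 9 = 6.3656
Sum of squared deviations: (+0.5644)² + (+0.3444)² + (−0.5556)² + (+0.0144)² + (+0.4044)² + (−0.1156)² + (+0.2144)² + (−0.4056)² + (−0.4656)² = 1.3502
Variance = 1.3502 / 9 = 0.1500
SE* = √0.1500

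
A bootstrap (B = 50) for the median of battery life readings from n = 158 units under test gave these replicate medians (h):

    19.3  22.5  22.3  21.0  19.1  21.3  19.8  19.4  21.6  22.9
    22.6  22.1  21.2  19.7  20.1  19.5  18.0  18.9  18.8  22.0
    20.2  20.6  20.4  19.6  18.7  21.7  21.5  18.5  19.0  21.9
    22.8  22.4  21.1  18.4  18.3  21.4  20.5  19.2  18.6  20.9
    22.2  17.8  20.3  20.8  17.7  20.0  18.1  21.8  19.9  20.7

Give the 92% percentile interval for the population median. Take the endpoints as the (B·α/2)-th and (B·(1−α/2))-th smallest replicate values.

Sorted replicates: 17.7, 17.8, 18.0, 18.1, 18.3, 18.4, 18.5, 18.6, 18.7, 18.8, 18.9, 19.0, 19.1, 19.2, 19.3, 19.4, 19.5, 19.6, 19.7, 19.8, 19.9, 20.0, 20.1, 20.2, 20.3, 20.4, 20.5, 20.6, 20.7, 20.8, 20.9, 21.0, 21.1, 21.2, 21.3, 21.4, 21.5, 21.6, 21.7, 21.8, 21.9, 22.0, 22.1, 22.2, 22.3, 22.4, 22.5, 22.6, 22.8, 22.9
α = 0.08; lower rank = 50 × 0.040 = 2; upper rank = 50 × 0.960 = 48.
The 2nd smallest replicate is 17.8; the 48th is 22.6.

(17.8, 22.6)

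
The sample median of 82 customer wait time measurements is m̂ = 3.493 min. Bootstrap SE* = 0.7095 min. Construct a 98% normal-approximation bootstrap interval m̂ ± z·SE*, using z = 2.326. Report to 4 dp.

(1.8427, 5.1433)

Margin = 2.326 × 0.7095 = 1.65030
Interval: 3.493 ± 1.65030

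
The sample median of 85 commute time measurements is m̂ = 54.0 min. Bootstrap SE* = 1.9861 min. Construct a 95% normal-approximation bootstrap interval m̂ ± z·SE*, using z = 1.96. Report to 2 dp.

Margin = 1.96 × 1.9861 = 3.893
Interval: 54.0 ± 3.893

(50.11, 57.89)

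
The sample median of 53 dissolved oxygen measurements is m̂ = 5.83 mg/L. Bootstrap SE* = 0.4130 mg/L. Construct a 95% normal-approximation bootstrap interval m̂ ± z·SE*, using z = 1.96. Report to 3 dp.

(5.021, 6.639)

Margin = 1.96 × 0.4130 = 0.8095
Interval: 5.83 ± 0.8095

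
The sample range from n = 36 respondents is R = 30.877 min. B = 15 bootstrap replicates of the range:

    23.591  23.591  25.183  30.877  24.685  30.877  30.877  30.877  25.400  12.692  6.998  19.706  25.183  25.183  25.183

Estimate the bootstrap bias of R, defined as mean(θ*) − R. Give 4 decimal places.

bias = −6.8168

mean(θ*) = (23.591 + 23.591 + 25.183 + 30.877 + 24.685 + 30.877 + 30.877 + 30.877 + 25.400 + 12.692 + 6.998 + 19.706 + 25.183 + 25.183 + 25.183) / 15 = 24.06020
bias = 24.06020 − 30.877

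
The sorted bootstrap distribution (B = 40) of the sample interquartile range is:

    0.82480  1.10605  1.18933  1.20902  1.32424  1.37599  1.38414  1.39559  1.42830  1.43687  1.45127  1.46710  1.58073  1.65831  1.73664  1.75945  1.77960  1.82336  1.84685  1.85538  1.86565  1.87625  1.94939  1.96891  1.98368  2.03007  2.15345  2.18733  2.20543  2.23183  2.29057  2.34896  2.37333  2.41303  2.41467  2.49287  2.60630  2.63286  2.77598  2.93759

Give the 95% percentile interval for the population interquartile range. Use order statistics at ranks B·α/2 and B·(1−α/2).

α = 0.05; lower rank = 40 × 0.025 = 1; upper rank = 40 × 0.975 = 39.
The 1st smallest replicate is 0.82480; the 39th is 2.77598.

(0.82480, 2.77598)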